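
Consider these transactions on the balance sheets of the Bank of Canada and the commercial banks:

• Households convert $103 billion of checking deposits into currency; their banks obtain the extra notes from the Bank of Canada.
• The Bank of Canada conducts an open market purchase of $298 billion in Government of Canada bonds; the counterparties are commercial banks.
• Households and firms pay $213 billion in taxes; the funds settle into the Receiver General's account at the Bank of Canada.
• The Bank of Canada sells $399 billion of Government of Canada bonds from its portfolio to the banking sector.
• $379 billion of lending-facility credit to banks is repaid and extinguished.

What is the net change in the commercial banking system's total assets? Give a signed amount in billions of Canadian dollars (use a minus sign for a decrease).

-$695 billion

Currency withdrawal $103 billion: bank balance sheets shrink → −$103B.
OMO purchase (from banks) $298 billion: just an asset swap on bank balance sheets → 0.
Government account inflow $213 billion: bank balance sheets shrink → −$213B.
OMO sale (to banks) $399 billion: just an asset swap on bank balance sheets → 0.
Discount-window repayment $379 billion: bank balance sheets shrink → −$379B.
Net: −103 + 0 − 213 + 0 − 379 = -$695 billion.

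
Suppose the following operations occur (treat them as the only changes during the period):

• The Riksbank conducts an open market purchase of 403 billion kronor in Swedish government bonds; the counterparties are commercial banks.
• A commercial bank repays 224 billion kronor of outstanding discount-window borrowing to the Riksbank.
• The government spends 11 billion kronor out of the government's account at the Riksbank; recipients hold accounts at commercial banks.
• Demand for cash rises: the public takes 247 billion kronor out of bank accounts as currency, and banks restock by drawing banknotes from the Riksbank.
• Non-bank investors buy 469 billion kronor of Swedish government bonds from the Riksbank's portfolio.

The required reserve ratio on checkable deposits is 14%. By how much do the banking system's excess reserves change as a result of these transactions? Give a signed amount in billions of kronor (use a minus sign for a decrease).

OMO purchase (from banks) 403 billion kronor: reserves +403B, deposits 0.
Discount-window repayment 224 billion kronor: reserves −224B, deposits 0.
Government spending 11 billion kronor: reserves +11B, deposits +11B.
Currency withdrawal 247 billion kronor: reserves −247B, deposits −247B.
Asset sale (to non-banks) 469 billion kronor: reserves −469B, deposits −469B.
Totals: Δreserves = −526B, Δdeposits = −705B.
Δrequired reserves = 14% × −705B = −98.7B.
Δexcess reserves = Δreserves − Δrequired = −526B − (−98.7B) = -427.3 billion.

-427.3 billion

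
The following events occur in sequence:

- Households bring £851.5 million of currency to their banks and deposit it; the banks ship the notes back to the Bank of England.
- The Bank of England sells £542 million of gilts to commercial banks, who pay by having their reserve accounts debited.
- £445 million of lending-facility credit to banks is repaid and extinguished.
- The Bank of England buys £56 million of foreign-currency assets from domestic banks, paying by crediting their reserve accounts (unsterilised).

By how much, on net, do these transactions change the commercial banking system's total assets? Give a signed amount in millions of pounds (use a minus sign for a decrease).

+£406.5 million

Currency deposit £851.5 million: bank balance sheets expand → +£851.5M.
OMO sale (to banks) £542 million: just an asset swap on bank balance sheets → 0.
Discount-window repayment £445 million: bank balance sheets shrink → −£445M.
FX purchase £56 million: just an asset swap on bank balance sheets → 0.
Net: 851.5 + 0 − 445 + 0 = +£406.5 million.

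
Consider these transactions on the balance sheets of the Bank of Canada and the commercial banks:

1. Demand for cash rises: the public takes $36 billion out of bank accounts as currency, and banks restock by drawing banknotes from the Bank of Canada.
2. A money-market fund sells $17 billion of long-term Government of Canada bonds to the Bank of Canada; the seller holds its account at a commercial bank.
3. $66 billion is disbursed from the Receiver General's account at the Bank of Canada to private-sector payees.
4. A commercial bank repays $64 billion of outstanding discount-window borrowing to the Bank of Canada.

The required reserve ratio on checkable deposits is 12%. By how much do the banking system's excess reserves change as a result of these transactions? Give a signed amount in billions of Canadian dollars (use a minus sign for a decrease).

Currency withdrawal $36 billion: reserves −$36B, deposits −$36B.
Asset purchase (from non-banks) $17 billion: reserves +$17B, deposits +$17B.
Government spending $66 billion: reserves +$66B, deposits +$66B.
Discount-window repayment $64 billion: reserves −$64B, deposits 0.
Totals: Δreserves = −$17B, Δdeposits = +$47B.
Δrequired reserves = 12% × +$47B = +$5.64B.
Δexcess reserves = Δreserves − Δrequired = −$17B − (+$5.64B) = -$22.64 billion.

-$22.64 billion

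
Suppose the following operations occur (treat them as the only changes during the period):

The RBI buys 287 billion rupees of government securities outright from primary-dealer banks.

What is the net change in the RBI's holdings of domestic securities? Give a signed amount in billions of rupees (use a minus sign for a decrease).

+287 billion

OMO purchase (from banks) 287 billion rupees: securities added to the RBI's portfolio → +287B.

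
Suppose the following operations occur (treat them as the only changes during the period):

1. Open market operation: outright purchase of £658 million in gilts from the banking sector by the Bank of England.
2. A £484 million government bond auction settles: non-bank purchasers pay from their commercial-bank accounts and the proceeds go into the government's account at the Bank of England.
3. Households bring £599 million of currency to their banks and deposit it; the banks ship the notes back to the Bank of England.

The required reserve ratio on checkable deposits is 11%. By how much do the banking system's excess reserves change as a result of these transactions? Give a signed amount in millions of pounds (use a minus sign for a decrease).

+£760.35 million

OMO purchase (from banks) £658 million: reserves +£658M, deposits 0.
Government account inflow £484 million: reserves −£484M, deposits −£484M.
Currency deposit £599 million: reserves +£599M, deposits +£599M.
Totals: Δreserves = +£773M, Δdeposits = +£115M.
Δrequired reserves = 11% × +£115M = +£12.65M.
Δexcess reserves = Δreserves − Δrequired = +£773M − (+£12.65M) = +£760.35 million.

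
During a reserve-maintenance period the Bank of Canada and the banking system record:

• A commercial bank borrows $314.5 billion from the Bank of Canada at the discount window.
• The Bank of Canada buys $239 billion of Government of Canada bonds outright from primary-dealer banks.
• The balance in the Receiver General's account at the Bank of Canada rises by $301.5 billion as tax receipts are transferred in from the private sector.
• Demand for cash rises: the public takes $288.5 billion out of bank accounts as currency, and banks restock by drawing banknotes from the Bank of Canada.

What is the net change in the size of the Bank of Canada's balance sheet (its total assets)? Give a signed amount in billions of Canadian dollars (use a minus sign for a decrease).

+$553.5 billion

Discount-window loan $314.5 billion: a Bank of Canada asset is acquired → +$314.5B.
OMO purchase (from banks) $239 billion: a Bank of Canada asset is acquired → +$239B.
Government account inflow $301.5 billion: only the composition of liabilities changes → 0.
Currency withdrawal $288.5 billion: only the composition of liabilities changes → 0.
Net: 314.5 + 239 + 0 + 0 = +$553.5 billion.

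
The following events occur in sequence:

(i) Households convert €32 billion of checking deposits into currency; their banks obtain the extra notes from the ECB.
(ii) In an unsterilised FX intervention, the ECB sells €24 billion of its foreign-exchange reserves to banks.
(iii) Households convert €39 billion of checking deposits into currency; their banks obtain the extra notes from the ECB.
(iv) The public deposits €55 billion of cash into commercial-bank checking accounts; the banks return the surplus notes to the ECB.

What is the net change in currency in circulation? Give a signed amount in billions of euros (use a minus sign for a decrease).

+€16 billion

ECB balance sheet:
  Assets:      Foreign assets −€24B
  Liabilities: Bank reserves −€40B, Currency in circulation +€16B
Commercial banking system:
  Assets:      Reserves at CB −€40B, Foreign assets +€24B
  Liabilities: Checkable deposits −€16B
So the change in currency in circulation is +€16 billion.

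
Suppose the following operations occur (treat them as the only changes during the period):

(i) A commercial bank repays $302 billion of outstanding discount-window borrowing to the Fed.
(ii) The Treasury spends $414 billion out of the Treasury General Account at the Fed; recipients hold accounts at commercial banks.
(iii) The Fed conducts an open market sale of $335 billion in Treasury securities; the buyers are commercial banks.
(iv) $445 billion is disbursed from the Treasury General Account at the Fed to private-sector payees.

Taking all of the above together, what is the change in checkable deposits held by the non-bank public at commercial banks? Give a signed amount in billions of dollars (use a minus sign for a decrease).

+$859 billion

Fed balance sheet:
  Assets:      Securities −$335B, Loans to banks −$302B
  Liabilities: Bank reserves +$222B, Government deposits −$859B
Commercial banking system:
  Assets:      Reserves at CB +$222B, Securities +$335B
  Liabilities: Checkable deposits +$859B, Borrowings from CB −$302B
So the change in checkable deposits held by the non-bank public at commercial banks is +$859 billion.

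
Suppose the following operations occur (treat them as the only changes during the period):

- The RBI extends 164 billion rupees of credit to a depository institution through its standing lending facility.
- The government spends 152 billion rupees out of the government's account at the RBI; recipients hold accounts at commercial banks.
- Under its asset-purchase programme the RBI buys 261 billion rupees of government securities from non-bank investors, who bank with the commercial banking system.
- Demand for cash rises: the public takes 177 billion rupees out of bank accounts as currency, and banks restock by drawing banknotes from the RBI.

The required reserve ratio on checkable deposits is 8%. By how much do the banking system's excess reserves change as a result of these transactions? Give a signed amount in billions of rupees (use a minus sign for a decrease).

+381.12 billion

Discount-window loan 164 billion rupees: reserves +164B, deposits 0.
Government spending 152 billion rupees: reserves +152B, deposits +152B.
Asset purchase (from non-banks) 261 billion rupees: reserves +261B, deposits +261B.
Currency withdrawal 177 billion rupees: reserves −177B, deposits −177B.
Totals: Δreserves = +400B, Δdeposits = +236B.
Δrequired reserves = 8% × +236B = +18.88B.
Δexcess reserves = Δreserves − Δrequired = +400B − (+18.88B) = +381.12 billion.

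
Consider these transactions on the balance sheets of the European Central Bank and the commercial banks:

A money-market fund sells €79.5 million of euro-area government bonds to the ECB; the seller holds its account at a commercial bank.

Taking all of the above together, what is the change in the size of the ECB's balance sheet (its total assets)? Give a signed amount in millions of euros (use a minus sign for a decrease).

Asset purchase (from non-banks) €79.5 million: an ECB asset is acquired → +€79.5M.

+€79.5 million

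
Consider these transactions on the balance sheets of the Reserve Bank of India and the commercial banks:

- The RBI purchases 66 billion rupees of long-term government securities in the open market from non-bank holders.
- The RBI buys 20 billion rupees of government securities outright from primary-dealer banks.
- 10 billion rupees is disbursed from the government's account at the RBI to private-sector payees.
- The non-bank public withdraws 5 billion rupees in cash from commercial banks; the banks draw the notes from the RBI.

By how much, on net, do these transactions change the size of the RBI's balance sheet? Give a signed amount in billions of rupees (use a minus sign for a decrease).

RBI balance sheet:
  Assets:      Securities +86B
  Liabilities: Bank reserves +91B, Currency in circulation +5B, Government deposits −10B
Change in total RBI assets = +86 billion.

+86 billion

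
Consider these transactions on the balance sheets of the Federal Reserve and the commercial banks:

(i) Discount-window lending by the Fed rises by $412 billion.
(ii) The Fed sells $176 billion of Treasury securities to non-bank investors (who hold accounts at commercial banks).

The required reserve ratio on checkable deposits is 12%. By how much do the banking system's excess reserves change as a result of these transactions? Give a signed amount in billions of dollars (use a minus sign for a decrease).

Discount-window loan $412 billion: reserves +$412B, deposits 0.
Asset sale (to non-banks) $176 billion: reserves −$176B, deposits −$176B.
Totals: Δreserves = +$236B, Δdeposits = −$176B.
Δrequired reserves = 12% × −$176B = −$21.12B.
Δexcess reserves = Δreserves − Δrequired = +$236B − (−$21.12B) = +$257.12 billion.

+$257.12 billion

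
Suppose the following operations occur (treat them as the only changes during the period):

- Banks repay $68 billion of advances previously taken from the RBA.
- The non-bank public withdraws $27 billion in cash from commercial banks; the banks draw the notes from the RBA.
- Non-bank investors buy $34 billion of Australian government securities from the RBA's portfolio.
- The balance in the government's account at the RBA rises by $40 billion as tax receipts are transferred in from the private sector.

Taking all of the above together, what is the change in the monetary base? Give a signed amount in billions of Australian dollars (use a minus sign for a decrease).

-$142 billion

Discount-window repayment $68 billion: RBA balance sheet contracts → −$68B.
Currency withdrawal $27 billion: just a shift between currency and reserves — both are base money → 0.
Asset sale (to non-banks) $34 billion: RBA balance sheet contracts → −$34B.
Government account inflow $40 billion: reserves shift to a non-base liability → −$40B.
Net: −68 + 0 − 34 − 40 = -$142 billion.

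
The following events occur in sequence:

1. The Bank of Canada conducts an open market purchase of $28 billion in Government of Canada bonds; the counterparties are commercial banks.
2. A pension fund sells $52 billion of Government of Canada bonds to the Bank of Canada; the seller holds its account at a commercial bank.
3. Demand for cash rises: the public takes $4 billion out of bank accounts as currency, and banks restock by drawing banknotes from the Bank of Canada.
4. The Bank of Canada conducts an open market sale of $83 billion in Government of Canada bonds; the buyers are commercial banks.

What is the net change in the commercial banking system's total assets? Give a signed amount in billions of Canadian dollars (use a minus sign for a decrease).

+$48 billion

Bank of Canada balance sheet:
  Assets:      Securities −$3B
  Liabilities: Bank reserves −$7B, Currency in circulation +$4B
Commercial banking system:
  Assets:      Reserves at CB −$7B, Securities +$55B
  Liabilities: Checkable deposits +$48B
Change in total bank assets = +$48 billion.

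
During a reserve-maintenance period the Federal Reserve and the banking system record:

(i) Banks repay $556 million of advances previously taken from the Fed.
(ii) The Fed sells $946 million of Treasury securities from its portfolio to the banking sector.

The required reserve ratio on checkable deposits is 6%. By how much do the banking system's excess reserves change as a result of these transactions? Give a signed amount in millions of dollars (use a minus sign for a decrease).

Discount-window repayment $556 million: reserves −$556M, deposits 0.
OMO sale (to banks) $946 million: reserves −$946M, deposits 0.
Totals: Δreserves = −$1502M, Δdeposits = 0.
Δrequired reserves = 6% × 0 = 0.
Δexcess reserves = Δreserves − Δrequired = −$1502M − (0) = -$1502 million.

-$1502 million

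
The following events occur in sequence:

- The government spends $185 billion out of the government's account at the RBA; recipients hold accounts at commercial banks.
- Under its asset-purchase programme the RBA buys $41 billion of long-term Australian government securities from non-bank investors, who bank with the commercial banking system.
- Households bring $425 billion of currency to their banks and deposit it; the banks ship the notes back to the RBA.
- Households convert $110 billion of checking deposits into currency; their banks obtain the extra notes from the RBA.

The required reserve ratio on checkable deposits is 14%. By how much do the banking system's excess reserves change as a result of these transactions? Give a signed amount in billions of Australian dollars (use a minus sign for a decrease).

+$465.26 billion

Government spending $185 billion: reserves +$185B, deposits +$185B.
Asset purchase (from non-banks) $41 billion: reserves +$41B, deposits +$41B.
Currency deposit $425 billion: reserves +$425B, deposits +$425B.
Currency withdrawal $110 billion: reserves −$110B, deposits −$110B.
Totals: Δreserves = +$541B, Δdeposits = +$541B.
Δrequired reserves = 14% × +$541B = +$75.74B.
Δexcess reserves = Δreserves − Δrequired = +$541B − (+$75.74B) = +$465.26 billion.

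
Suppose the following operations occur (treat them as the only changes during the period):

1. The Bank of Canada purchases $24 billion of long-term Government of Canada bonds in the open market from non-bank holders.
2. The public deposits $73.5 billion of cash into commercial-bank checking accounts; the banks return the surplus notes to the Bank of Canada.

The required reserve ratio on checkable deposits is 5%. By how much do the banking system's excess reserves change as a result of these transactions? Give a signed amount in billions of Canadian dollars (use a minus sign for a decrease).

Asset purchase (from non-banks) $24 billion: reserves +$24B, deposits +$24B.
Currency deposit $73.5 billion: reserves +$73.5B, deposits +$73.5B.
Totals: Δreserves = +$97.5B, Δdeposits = +$97.5B.
Δrequired reserves = 5% × +$97.5B = +$4.875B.
Δexcess reserves = Δreserves − Δrequired = +$97.5B − (+$4.875B) = +$92.625 billion.

+$92.625 billion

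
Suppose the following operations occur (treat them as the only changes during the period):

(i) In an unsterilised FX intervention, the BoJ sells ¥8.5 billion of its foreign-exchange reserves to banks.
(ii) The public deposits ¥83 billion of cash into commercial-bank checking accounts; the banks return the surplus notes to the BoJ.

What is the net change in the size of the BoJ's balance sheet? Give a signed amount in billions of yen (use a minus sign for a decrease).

-¥8.5 billion

FX sale ¥8.5 billion: a BoJ asset is shed → −¥8.5B.
Currency deposit ¥83 billion: only the composition of liabilities changes → 0.
Net: −8.5 + 0 = -¥8.5 billion.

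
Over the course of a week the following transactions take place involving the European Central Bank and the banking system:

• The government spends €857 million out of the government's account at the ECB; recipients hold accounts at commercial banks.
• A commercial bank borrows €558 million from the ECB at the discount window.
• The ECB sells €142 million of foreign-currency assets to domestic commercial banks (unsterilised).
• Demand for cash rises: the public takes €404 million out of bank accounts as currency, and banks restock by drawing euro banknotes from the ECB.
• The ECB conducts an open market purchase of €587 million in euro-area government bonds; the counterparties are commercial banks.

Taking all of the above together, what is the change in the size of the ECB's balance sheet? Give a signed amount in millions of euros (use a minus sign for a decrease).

+€1003 million

ECB balance sheet:
  Assets:      Securities +€587M, Loans to banks +€558M, Foreign assets −€142M
  Liabilities: Bank reserves +€1456M, Currency in circulation +€404M, Government deposits −€857M
Change in total ECB assets = +€1003 million.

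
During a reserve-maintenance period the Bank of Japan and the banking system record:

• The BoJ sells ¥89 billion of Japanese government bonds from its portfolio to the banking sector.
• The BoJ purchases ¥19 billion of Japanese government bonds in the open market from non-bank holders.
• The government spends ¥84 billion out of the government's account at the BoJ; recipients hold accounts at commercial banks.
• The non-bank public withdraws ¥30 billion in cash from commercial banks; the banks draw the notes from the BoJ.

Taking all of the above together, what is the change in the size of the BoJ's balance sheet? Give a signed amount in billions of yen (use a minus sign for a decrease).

-¥70 billion

OMO sale (to banks) ¥89 billion: a BoJ asset is shed → −¥89B.
Asset purchase (from non-banks) ¥19 billion: a BoJ asset is acquired → +¥19B.
Government spending ¥84 billion: only the composition of liabilities changes → 0.
Currency withdrawal ¥30 billion: only the composition of liabilities changes → 0.
Net: −89 + 19 + 0 + 0 = -¥70 billion.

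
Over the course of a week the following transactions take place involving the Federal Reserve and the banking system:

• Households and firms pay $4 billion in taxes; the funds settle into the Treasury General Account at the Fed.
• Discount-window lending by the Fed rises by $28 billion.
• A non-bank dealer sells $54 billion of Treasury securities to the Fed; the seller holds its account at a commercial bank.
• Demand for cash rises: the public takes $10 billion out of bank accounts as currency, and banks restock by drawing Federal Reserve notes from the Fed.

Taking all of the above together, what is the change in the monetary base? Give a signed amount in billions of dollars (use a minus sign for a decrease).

Government account inflow $4 billion: reserves shift to a non-base liability → −$4B.
Discount-window loan $28 billion: Fed balance sheet expands → +$28B.
Asset purchase (from non-banks) $54 billion: Fed balance sheet expands → +$54B.
Currency withdrawal $10 billion: just a shift between currency and reserves — both are base money → 0.
Net: −4 + 28 + 54 + 0 = +$78 billion.

+$78 billion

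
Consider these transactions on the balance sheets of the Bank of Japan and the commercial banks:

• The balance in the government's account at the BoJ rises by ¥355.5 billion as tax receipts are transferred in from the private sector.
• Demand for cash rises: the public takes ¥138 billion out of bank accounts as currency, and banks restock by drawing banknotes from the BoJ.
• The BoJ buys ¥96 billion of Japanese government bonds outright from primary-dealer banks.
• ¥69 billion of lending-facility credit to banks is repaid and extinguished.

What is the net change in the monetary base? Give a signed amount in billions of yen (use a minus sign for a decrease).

Government account inflow ¥355.5 billion: reserves shift to a non-base liability → −¥355.5B.
Currency withdrawal ¥138 billion: just a shift between currency and reserves — both are base money → 0.
OMO purchase (from banks) ¥96 billion: BoJ balance sheet expands → +¥96B.
Discount-window repayment ¥69 billion: BoJ balance sheet contracts → −¥69B.
Net: −355.5 + 0 + 96 − 69 = -¥328.5 billion.

-¥328.5 billion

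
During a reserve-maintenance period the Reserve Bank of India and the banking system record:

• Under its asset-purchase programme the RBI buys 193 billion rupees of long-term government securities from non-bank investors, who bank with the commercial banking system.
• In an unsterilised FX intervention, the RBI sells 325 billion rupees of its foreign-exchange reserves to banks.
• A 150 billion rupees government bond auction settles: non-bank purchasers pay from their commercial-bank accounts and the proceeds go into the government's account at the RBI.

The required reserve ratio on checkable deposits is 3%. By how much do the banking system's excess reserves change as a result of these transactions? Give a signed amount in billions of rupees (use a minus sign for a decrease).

Asset purchase (from non-banks) 193 billion rupees: reserves +193B, deposits +193B.
FX sale 325 billion rupees: reserves −325B, deposits 0.
Government account inflow 150 billion rupees: reserves −150B, deposits −150B.
Totals: Δreserves = −282B, Δdeposits = +43B.
Δrequired reserves = 3% × +43B = +1.29B.
Δexcess reserves = Δreserves − Δrequired = −282B − (+1.29B) = -283.29 billion.

-283.29 billion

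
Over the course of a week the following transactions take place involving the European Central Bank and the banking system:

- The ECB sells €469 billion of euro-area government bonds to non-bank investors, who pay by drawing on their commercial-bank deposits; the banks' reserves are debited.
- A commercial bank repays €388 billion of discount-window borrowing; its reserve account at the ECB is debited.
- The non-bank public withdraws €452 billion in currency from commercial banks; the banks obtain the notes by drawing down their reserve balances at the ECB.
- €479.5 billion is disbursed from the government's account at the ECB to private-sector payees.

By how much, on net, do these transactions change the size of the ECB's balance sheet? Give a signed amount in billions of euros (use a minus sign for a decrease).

Asset sale (to non-banks) €469 billion: an ECB asset is shed → −€469B.
Discount-window repayment €388 billion: an ECB asset is shed → −€388B.
Currency withdrawal €452 billion: only the composition of liabilities changes → 0.
Government spending €479.5 billion: only the composition of liabilities changes → 0.
Net: −469 − 388 + 0 + 0 = -€857 billion.

-€857 billion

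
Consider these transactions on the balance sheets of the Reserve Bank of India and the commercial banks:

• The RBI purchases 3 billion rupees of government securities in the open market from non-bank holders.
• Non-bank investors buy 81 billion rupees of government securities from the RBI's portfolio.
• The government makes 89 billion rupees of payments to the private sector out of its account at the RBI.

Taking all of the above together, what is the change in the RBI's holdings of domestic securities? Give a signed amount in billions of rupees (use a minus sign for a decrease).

RBI balance sheet:
  Assets:      Securities −78B
  Liabilities: Bank reserves +11B, Government deposits −89B
So the change in the RBI's holdings of domestic securities is -78 billion.

-78 billion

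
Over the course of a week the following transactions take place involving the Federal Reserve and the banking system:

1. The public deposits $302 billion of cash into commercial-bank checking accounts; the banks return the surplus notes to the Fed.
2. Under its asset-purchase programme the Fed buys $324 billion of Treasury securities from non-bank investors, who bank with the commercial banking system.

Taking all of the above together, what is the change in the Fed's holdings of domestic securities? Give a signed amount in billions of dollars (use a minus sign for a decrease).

+$324 billion

Currency deposit $302 billion: the Fed's securities portfolio is untouched → 0.
Asset purchase (from non-banks) $324 billion: securities added to the Fed's portfolio → +$324B.
Net: 0 + 324 = +$324 billion.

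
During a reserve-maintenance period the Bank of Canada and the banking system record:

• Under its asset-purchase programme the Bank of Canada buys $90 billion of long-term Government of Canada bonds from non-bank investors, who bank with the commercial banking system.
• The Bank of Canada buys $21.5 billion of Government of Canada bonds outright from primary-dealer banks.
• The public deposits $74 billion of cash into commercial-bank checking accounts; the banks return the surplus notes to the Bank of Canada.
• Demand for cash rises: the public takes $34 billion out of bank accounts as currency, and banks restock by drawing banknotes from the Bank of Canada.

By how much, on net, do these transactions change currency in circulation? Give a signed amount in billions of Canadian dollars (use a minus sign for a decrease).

Bank of Canada balance sheet:
  Assets:      Securities +$111.5B
  Liabilities: Bank reserves +$151.5B, Currency in circulation −$40B
So the change in currency in circulation is -$40 billion.

-$40 billion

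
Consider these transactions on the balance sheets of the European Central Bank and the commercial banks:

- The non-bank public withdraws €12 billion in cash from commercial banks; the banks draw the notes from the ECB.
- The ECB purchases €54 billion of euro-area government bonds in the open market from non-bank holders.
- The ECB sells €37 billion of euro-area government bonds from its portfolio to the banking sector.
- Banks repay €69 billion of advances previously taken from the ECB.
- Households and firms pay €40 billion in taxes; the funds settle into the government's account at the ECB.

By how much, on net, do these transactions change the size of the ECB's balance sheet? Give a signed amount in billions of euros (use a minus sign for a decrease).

Currency withdrawal €12 billion: only the composition of liabilities changes → 0.
Asset purchase (from non-banks) €54 billion: an ECB asset is acquired → +€54B.
OMO sale (to banks) €37 billion: an ECB asset is shed → −€37B.
Discount-window repayment €69 billion: an ECB asset is shed → −€69B.
Government account inflow €40 billion: only the composition of liabilities changes → 0.
Net: 0 + 54 − 37 − 69 + 0 = -€52 billion.

-€52 billion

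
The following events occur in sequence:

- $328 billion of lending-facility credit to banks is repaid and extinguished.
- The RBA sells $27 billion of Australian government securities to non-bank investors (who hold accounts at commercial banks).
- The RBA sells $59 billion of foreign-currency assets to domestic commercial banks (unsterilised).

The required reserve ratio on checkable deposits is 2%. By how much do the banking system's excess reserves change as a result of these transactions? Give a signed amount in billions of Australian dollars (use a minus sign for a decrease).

Discount-window repayment $328 billion: reserves −$328B, deposits 0.
Asset sale (to non-banks) $27 billion: reserves −$27B, deposits −$27B.
FX sale $59 billion: reserves −$59B, deposits 0.
Totals: Δreserves = −$414B, Δdeposits = −$27B.
Δrequired reserves = 2% × −$27B = −$0.54B.
Δexcess reserves = Δreserves − Δrequired = −$414B − (−$0.54B) = -$413.46 billion.

-$413.46 billion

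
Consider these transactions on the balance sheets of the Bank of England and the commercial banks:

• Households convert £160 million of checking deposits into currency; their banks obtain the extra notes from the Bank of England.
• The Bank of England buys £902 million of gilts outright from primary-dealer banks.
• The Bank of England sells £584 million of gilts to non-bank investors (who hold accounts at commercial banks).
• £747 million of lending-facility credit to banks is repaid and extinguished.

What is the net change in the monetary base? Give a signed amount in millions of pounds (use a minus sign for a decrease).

-£429 million

Bank of England balance sheet:
  Assets:      Securities +£318M, Loans to banks −£747M
  Liabilities: Bank reserves −£589M, Currency in circulation +£160M
Monetary base = currency + reserves: +£160M + (−£589M) = -£429 million.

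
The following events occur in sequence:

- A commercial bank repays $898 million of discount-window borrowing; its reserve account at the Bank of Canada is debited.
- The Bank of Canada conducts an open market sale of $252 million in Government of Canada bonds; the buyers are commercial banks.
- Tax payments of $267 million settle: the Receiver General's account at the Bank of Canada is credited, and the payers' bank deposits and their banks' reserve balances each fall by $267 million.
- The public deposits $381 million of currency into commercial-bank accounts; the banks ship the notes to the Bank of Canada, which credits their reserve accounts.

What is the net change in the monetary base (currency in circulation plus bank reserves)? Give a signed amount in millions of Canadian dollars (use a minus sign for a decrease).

-$1417 million

Bank of Canada balance sheet:
  Assets:      Securities −$252M, Loans to banks −$898M
  Liabilities: Bank reserves −$1036M, Currency in circulation −$381M, Government deposits +$267M
Commercial banking system:
  Assets:      Reserves at CB −$1036M, Securities +$252M
  Liabilities: Checkable deposits +$114M, Borrowings from CB −$898M
Monetary base = currency + reserves: −$381M + (−$1036M) = -$1417 million.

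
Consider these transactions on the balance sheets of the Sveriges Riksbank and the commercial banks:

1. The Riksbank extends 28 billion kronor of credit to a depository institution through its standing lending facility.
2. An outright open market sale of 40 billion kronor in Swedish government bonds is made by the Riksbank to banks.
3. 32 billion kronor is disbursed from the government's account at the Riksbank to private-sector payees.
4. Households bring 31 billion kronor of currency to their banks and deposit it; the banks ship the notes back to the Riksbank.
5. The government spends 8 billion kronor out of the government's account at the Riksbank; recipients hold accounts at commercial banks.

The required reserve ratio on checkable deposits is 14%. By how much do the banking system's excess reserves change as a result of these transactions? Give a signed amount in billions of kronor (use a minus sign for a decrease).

Discount-window loan 28 billion kronor: reserves +28B, deposits 0.
OMO sale (to banks) 40 billion kronor: reserves −40B, deposits 0.
Government spending 32 billion kronor: reserves +32B, deposits +32B.
Currency deposit 31 billion kronor: reserves +31B, deposits +31B.
Government spending 8 billion kronor: reserves +8B, deposits +8B.
Totals: Δreserves = +59B, Δdeposits = +71B.
Δrequired reserves = 14% × +71B = +9.94B.
Δexcess reserves = Δreserves − Δrequired = +59B − (+9.94B) = +49.06 billion.

+49.06 billion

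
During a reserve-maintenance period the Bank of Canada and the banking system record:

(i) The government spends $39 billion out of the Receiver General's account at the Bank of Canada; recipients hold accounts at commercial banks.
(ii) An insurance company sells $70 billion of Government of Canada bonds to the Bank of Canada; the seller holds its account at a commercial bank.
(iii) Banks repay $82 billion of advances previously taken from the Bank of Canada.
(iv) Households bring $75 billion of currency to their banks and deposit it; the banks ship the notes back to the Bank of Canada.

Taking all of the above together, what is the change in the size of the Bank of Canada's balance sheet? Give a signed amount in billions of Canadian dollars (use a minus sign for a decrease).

Government spending $39 billion: only the composition of liabilities changes → 0.
Asset purchase (from non-banks) $70 billion: a Bank of Canada asset is acquired → +$70B.
Discount-window repayment $82 billion: a Bank of Canada asset is shed → −$82B.
Currency deposit $75 billion: only the composition of liabilities changes → 0.
Net: 0 + 70 − 82 + 0 = -$12 billion.

-$12 billion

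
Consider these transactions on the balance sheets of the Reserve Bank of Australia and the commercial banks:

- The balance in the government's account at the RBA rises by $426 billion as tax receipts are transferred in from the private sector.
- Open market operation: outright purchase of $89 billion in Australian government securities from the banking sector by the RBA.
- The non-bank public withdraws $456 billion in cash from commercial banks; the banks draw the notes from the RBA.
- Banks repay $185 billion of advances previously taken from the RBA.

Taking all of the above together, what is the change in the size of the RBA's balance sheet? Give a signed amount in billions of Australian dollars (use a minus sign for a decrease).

Government account inflow $426 billion: only the composition of liabilities changes → 0.
OMO purchase (from banks) $89 billion: an RBA asset is acquired → +$89B.
Currency withdrawal $456 billion: only the composition of liabilities changes → 0.
Discount-window repayment $185 billion: an RBA asset is shed → −$185B.
Net: 0 + 89 + 0 − 185 = -$96 billion.

-$96 billion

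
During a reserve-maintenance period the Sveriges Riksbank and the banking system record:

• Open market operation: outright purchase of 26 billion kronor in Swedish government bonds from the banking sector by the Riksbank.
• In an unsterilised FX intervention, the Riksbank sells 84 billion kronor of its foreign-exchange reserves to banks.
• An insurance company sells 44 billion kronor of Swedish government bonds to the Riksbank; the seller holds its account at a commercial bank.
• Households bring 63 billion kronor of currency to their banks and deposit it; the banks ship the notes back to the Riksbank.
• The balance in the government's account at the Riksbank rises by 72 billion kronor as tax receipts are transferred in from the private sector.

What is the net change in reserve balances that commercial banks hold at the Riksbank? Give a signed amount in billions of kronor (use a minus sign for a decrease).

OMO purchase (from banks) 26 billion kronor: the Riksbank pays by crediting reserve accounts → +26B.
FX sale 84 billion kronor: the buying banks pay out of their reserve balances → −84B.
Asset purchase (from non-banks) 44 billion kronor: the Riksbank pays by crediting reserve accounts → +44B.
Currency deposit 63 billion kronor: returned notes are swapped for reserve credit → +63B.
Government account inflow 72 billion kronor: funds move from bank reserves into the government account → −72B.
Net: 26 − 84 + 44 + 63 − 72 = -23 billion.

-23 billion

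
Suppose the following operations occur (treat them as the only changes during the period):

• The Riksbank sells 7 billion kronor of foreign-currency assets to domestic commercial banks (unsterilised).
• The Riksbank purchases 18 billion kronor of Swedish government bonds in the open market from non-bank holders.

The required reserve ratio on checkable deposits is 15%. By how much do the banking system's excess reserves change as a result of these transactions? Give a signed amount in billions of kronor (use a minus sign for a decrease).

+8.3 billion

FX sale 7 billion kronor: reserves −7B, deposits 0.
Asset purchase (from non-banks) 18 billion kronor: reserves +18B, deposits +18B.
Totals: Δreserves = +11B, Δdeposits = +18B.
Δrequired reserves = 15% × +18B = +2.7B.
Δexcess reserves = Δreserves − Δrequired = +11B − (+2.7B) = +8.3 billion.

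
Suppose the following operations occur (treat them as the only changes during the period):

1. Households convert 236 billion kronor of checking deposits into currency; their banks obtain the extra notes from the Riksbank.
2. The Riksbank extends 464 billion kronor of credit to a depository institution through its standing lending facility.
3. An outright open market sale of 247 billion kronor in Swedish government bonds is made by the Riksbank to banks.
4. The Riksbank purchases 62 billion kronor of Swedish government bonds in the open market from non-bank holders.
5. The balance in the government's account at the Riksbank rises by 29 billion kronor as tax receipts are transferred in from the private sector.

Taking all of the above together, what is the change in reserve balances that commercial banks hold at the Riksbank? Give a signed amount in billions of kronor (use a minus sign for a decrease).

+14 billion

Currency withdrawal 236 billion kronor: banks swap reserves for currency → −236B.
Discount-window loan 464 billion kronor: the loan is credited to the bank's reserve account → +464B.
OMO sale (to banks) 247 billion kronor: the buying banks pay out of their reserve balances → −247B.
Asset purchase (from non-banks) 62 billion kronor: the Riksbank pays by crediting reserve accounts → +62B.
Government account inflow 29 billion kronor: funds move from bank reserves into the government account → −29B.
Net: −236 + 464 − 247 + 62 − 29 = +14 billion.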